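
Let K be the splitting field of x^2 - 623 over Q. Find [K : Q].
[K : Q] = 2

f(x) = x^2 - 623 factors as (x - √623)(x + √623). The splitting field is K = Q(√623). Since 623 is squarefree and > 1, it is not a perfect square, so x^2 - 623 is irreducible over Q and [Q(√623) : Q] = 2. Hence [K : Q] = 2.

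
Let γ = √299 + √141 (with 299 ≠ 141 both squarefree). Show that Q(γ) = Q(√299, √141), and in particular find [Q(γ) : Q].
[Q(γ) : Q] = 4 (equivalently, Q(γ) = Q(√299, √141))

Obviously Q(γ) ⊆ Q(√299, √141), and [Q(√299, √141):Q] = 4 (since 299, 141 are distinct squarefree integers > 1 with 42159 not a perfect square). To show equality we compute the minimal polynomial of γ. From γ = √299 + √141: γ^2 = 299 + 2√(42159) + 141 = 440 + 2√(42159), so γ^2 - 440 = 2√(42159); squaring, (γ^2 - 440)^2 = 4·42159, i.e. γ^4 - 880γ^2 + 193600 - 168636 = 0, i.e. γ^4 - 880γ^2 + 24964 = 0. So γ is a root of x^4 - 880x^2 + 24964. This polynomial is irreducible over Q: it has no rational root (each ±√299 ± √141 is irrational), and any factorization into two quadratics over Q would force √(42159) ∈ Q (pairing opposite roots) or √299, √141 ∈ Q (other pairings), all impossible. Hence [Q(γ):Q] = 4 = [Q(√299, √141):Q], so Q(γ) = Q(√299, √141).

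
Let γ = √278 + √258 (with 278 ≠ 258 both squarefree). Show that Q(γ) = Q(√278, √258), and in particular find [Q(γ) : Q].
[Q(γ) : Q] = 4 (equivalently, Q(γ) = Q(√278, √258))

Obviously Q(γ) ⊆ Q(√278, √258), and [Q(√278, √258):Q] = 4 (since 278, 258 are distinct squarefree integers > 1 with 71724 not a perfect square). To show equality we compute the minimal polynomial of γ. From γ = √278 + √258: γ^2 = 278 + 2√(71724) + 258 = 536 + 2√(71724), so γ^2 - 536 = 2√(71724); squaring, (γ^2 - 536)^2 = 4·71724, i.e. γ^4 - 1072γ^2 + 287296 - 286896 = 0, i.e. γ^4 - 1072γ^2 + 400 = 0. So γ is a root of x^4 - 1072x^2 + 400. This polynomial is irreducible over Q: it has no rational root (each ±√278 ± √258 is irrational), and any factorization into two quadratics over Q would force √(71724) ∈ Q (pairing opposite roots) or √278, √258 ∈ Q (other pairings), all impossible. Hence [Q(γ):Q] = 4 = [Q(√278, √258):Q], so Q(γ) = Q(√278, √258).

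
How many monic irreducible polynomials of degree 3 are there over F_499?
There are 41417000 monic irreducible polynomials of degree 3 over F_499

Each element of F_{499^3} that lies in no proper subfield is a root of exactly one monic irreducible of degree 3 over F_499, and each such polynomial has 3 distinct roots in F_{499^3}. By Möbius inversion the count is N_499(3) = (1/3) Σ_{d|3} μ(3/d) · 499^d = (1/3)(μ(3)·499^1 + μ(1)·499^3) = 124251000/3 = 41417000.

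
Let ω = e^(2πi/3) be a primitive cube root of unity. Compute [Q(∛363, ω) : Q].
[Q(∛363, ω) : Q] = 6

[Q(∛363):Q] = 3 (min poly x^3 - 363, irreducible since 363 is not a perfect cube). [Q(ω):Q] = 2 (min poly x^2 + x + 1). Since Q(∛363) ⊂ R and ω ∉ R, we have ω ∉ Q(∛363), so x^2 + x + 1 remains irreducible over Q(∛363) and [Q(∛363, ω) : Q(∛363)] = 2. By the tower law, [Q(∛363, ω) : Q] = 3 · 2 = 6. (In fact Q(∛363, ω) is the splitting field of x^3 - 363 over Q.)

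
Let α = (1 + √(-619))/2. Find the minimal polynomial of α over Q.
m_α(x) = x^2 - x + 155

From 2α - 1 = √(-619), squaring gives (2α - 1)^2 = -619, i.e. 4α^2 - 4α + 1 = -619, so α^2 - α + (1 + 619)/4 = 0. Since -619 ≡ 1 (mod 4), (1 + 619)/4 = 155 ∈ Z. The polynomial x^2 - x + 155 has discriminant 1 - 4·(155) = -619, which is not a perfect square in Q (d = -619 is squarefree and ≠ 1), so x^2 - x + 155 is irreducible over Q. It is the minimal polynomial of α.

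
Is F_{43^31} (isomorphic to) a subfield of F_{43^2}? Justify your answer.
No: F_{43^31} is not a subfield of F_{43^2}

F_{p^m} embeds in F_{p^n} iff m | n. Here 31 ∤ 2 (since 2 = 0·31 + 2 with remainder 2 ≠ 0), so F_{43^31} is not a subfield of F_{43^2}. Equivalently: if it were, the tower law would give 31 = [F_{43^31}:F_43] dividing [F_{43^2}:F_43] = 2, contradiction.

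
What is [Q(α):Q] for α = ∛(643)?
[Q(α):Q] = 3

The minimal polynomial of α is x^3 - 643, irreducible over Q since 643 is not a perfect cube (so x^3 - 643 has no rational root). Hence [Q(α):Q] = deg(m_α) = 3.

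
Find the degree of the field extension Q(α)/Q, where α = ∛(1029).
[Q(α):Q] = 3

The minimal polynomial of α is x^3 - 1029, irreducible over Q since 1029 is not a perfect cube (so x^3 - 1029 has no rational root). Hence [Q(α):Q] = deg(m_α) = 3.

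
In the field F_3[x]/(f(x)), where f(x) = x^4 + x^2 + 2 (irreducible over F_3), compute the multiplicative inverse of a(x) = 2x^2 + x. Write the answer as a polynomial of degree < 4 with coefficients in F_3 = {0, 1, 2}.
a(x)^(-1) ≡ 2x^3 + x^2 + 2 (mod f(x))

Since f is irreducible over F_3, F_3[x]/(f) is a field and a(x) ≠ 0 has an inverse. Apply the extended Euclidean algorithm to f(x) and a(x) in F_3[x]: f(x) = (2x^2 + 2x + 1)·a(x) + (2x + 2);  a(x) = (x + 1)·(2x + 2) + (1). The last nonzero remainder is the constant 1 = gcd(f, a) in F_3. Back-substituting through the division chain expresses 1 = s(x)·a(x) + t(x)·f(x) with s(x) ≡ 2x^3 + x^2 + 2 (mod f), so a(x)^(-1) ≡ s(x) = 2x^3 + x^2 + 2 (mod f). Check: (2x^2 + x)·(2x^3 + x^2 + 2) = x^5 + x^4 + x^3 + x^2 + 2x ≡ 1 (mod x^4 + x^2 + 2).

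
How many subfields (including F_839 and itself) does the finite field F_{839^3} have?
F_{839^3} has 2 subfields

The subfields of F_{p^n} are exactly the fields F_{p^d} for d | n (each is the fixed field of the unique index-d subgroup of Gal(F_{p^n}/F_p) ≅ Z/nZ). The divisors of n = 3 are {1, 3}, giving 2 subfields: F_{839^1}, F_{839^3}.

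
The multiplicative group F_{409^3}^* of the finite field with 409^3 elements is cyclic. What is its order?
|F_{409^3}^*| = 68417928

F_{409^3} has 409^3 = 68417929 elements; its multiplicative group consists of all nonzero elements, so |F_{409^3}^*| = 68417929 - 1 = 68417928. (It is cyclic since any finite subgroup of the multiplicative group of a field is cyclic.)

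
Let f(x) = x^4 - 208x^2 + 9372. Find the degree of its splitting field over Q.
[K : Q] = 4

Solving the quadratic in x^2: x^2 = (208 ± √(208^2 - 4·9372))/2 = (208 ± √5776)/2 = (208 ± 76)/2, giving x^2 = 142 or x^2 = 66. So f(x) = (x^2 - 142)(x^2 - 66) and the roots of f are ±√142, ±√66. Hence the splitting field is K = Q(√142, √66). Since 142 and 66 are distinct squarefree integers > 1, their product 9372 is not a perfect square, so √66 ∉ Q(√142). By the tower law [K:Q] = [Q(√142,√66):Q(√142)] · [Q(√142):Q] = 2 · 2 = 4.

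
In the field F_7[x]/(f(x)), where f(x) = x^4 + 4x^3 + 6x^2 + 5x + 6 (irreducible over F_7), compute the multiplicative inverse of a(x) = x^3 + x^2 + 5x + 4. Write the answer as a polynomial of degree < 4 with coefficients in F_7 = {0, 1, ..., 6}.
a(x)^(-1) ≡ 6x^3 + 6x + 5 (mod f(x))

Since f is irreducible over F_7, F_7[x]/(f) is a field and a(x) ≠ 0 has an inverse. Apply the extended Euclidean algorithm to f(x) and a(x) in F_7[x]: f(x) = (x + 3)·a(x) + (5x^2 + 1);  a(x) = (3x + 3)·(5x^2 + 1) + (2x + 1);  (5x^2 + 1) = (6x + 4)·(2x + 1) + (4). The last nonzero remainder is the constant 4 = gcd(f, a) in F_7. Back-substituting through the division chain expresses 4 = s(x)·a(x) + t(x)·f(x) with s(x) ≡ 3x^3 + 3x + 6 (mod f), so (3x^3 + 3x + 6)·a(x) ≡ 4 (mod f). Multiplying by 4^(-1) ≡ 2 in F_7 gives a(x)^(-1) ≡ 2·(3x^3 + 3x + 6) ≡ 6x^3 + 6x + 5 (mod f). Check: (x^3 + x^2 + 5x + 4)·(6x^3 + 6x + 5) = 6x^6 + 6x^5 + x^4 + 6 ≡ 1 (mod x^4 + 4x^3 + 6x^2 + 5x + 6).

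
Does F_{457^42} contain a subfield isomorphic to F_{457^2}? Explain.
Yes: F_{457^2} is a subfield of F_{457^42}

F_{p^m} embeds in F_{p^n} iff m | n (since F_{p^n} is the splitting field of x^(p^n) - x, and F_{p^m} ⊂ F_{p^n} forces p^n to be a power of p^m, i.e. m | n; conversely if m | n then every root of x^(p^m) - x is a root of x^(p^n) - x). Here 2 | 42 (since 42 = 21·2), so F_{457^2} is a subfield of F_{457^42}, and [F_{457^42} : F_{457^2}] = 42/2 = 21.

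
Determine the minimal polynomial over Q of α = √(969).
m_α(x) = x^2 - 969

α satisfies α^2 - 969 = 0, so x^2 - 969 annihilates α. Since d = 969 is squarefree and ≠ 1, it is not a perfect square in Q, so x^2 - 969 has no rational root and is therefore irreducible over Q (a degree-2 polynomial over a field is irreducible iff it has no root). Hence m_α(x) = x^2 - 969.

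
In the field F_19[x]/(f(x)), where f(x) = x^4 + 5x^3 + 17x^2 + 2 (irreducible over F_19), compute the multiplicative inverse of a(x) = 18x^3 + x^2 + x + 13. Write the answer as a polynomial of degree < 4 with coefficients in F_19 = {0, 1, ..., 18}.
a(x)^(-1) ≡ 10x^3 + 16x^2 + 11x + 2 (mod f(x))

Since f is irreducible over F_19, F_19[x]/(f) is a field and a(x) ≠ 0 has an inverse. Apply the extended Euclidean algorithm to f(x) and a(x) in F_19[x]: f(x) = (18x + 13)·a(x) + (5x^2 + 4);  a(x) = (15x + 4)·(5x^2 + 4) + (17x + 16);  (5x^2 + 4) = (7x + 18)·(17x + 16) + (1). The last nonzero remainder is the constant 1 = gcd(f, a) in F_19. Back-substituting through the division chain expresses 1 = s(x)·a(x) + t(x)·f(x) with s(x) ≡ 10x^3 + 16x^2 + 11x + 2 (mod f), so a(x)^(-1) ≡ s(x) = 10x^3 + 16x^2 + 11x + 2 (mod f). Check: (18x^3 + x^2 + x + 13)·(10x^3 + 16x^2 + 11x + 2) = 9x^6 + 13x^5 + 15x^4 + 3x^3 + 12x^2 + 12x + 7 ≡ 1 (mod x^4 + 5x^3 + 17x^2 + 2).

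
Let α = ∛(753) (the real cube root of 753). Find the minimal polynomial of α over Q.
m_α(x) = x^3 - 753

α satisfies α^3 = 753, so x^3 - 753 annihilates α. By the rational root test, a rational root p/q (in lowest terms) of x^3 - 753 would satisfy p^3 = 753 q^3, forcing q = 1 and p^3 = 753; but 753 is not a perfect cube, contradiction. A monic cubic over Q with no rational root is irreducible (any nontrivial factorization would include a linear factor). Hence x^3 - 753 is the minimal polynomial of α, and in particular [Q(α):Q] = 3.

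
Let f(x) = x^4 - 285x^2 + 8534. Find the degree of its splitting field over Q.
[K : Q] = 4

Solving the quadratic in x^2: x^2 = (285 ± √(285^2 - 4·8534))/2 = (285 ± √47089)/2 = (285 ± 217)/2, giving x^2 = 34 or x^2 = 251. So f(x) = (x^2 - 34)(x^2 - 251) and the roots of f are ±√34, ±√251. Hence the splitting field is K = Q(√34, √251). Since 34 and 251 are distinct squarefree integers > 1, their product 8534 is not a perfect square, so √251 ∉ Q(√34). By the tower law [K:Q] = [Q(√34,√251):Q(√34)] · [Q(√34):Q] = 2 · 2 = 4.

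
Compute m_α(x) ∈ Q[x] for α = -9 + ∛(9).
m_α(x) = x^3 + 27x^2 + 243x + 720

Set β = α + 9 = ∛(9), so β^3 = 9. Then (α + 9)^3 - 9 = 0, i.e. α is a root of g(x) = (x + 9)^3 - 9 = x^3 + 27x^2 + 243x + 720. Since g(x) = h(x + 9) where h(x) = x^3 - 9, and h is irreducible over Q (because 9 is not a perfect cube, so h has no rational root, and a monic cubic with no rational root is irreducible), g is also irreducible (irreducibility is preserved under the substitution x → x + 9). Hence m_α(x) = x^3 + 27x^2 + 243x + 720.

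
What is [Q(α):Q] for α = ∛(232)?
[Q(α):Q] = 3

The minimal polynomial of α is x^3 - 232, irreducible over Q since 232 is not a perfect cube (so x^3 - 232 has no rational root). Hence [Q(α):Q] = deg(m_α) = 3.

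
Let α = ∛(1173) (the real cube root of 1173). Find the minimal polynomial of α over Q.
m_α(x) = x^3 - 1173

α satisfies α^3 = 1173, so x^3 - 1173 annihilates α. By the rational root test, a rational root p/q (in lowest terms) of x^3 - 1173 would satisfy p^3 = 1173 q^3, forcing q = 1 and p^3 = 1173; but 1173 is not a perfect cube, contradiction. A monic cubic over Q with no rational root is irreducible (any nontrivial factorization would include a linear factor). Hence x^3 - 1173 is the minimal polynomial of α, and in particular [Q(α):Q] = 3.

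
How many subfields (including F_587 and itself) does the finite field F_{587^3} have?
F_{587^3} has 2 subfields

The subfields of F_{p^n} are exactly the fields F_{p^d} for d | n (each is the fixed field of the unique index-d subgroup of Gal(F_{p^n}/F_p) ≅ Z/nZ). The divisors of n = 3 are {1, 3}, giving 2 subfields: F_{587^1}, F_{587^3}.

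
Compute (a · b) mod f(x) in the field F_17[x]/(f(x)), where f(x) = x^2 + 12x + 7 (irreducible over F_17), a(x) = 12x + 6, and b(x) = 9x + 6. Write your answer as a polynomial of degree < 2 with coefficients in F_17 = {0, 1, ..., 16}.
a · b ≡ 3x + 11 (mod f(x))

Multiply in F_17[x]: a(x)·b(x) = (12x + 6)·(9x + 6) = 6x^2 + 7x + 2. This has degree ≥ 2, so divide by f(x) over F_17: 6x^2 + 7x + 2 = (6)·(x^2 + 12x + 7) + (3x + 11). Hence a·b ≡ 3x + 11 (mod f). (F_17[x]/(f) is a field with 17^2 = 289 elements since f is irreducible of degree 2.)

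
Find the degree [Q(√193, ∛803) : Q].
[Q(√193, ∛803) : Q] = 6

Let L = Q(√193, ∛803). Since Q(√193) ⊂ L and [Q(√193):Q] = 2, the tower law gives 2 | [L:Q]. Likewise Q(∛803) ⊂ L with [Q(∛803):Q] = 3 (because 803 is not a perfect cube), so 3 | [L:Q]. As gcd(2,3) = 1, [L:Q] is divisible by 6. Conversely L is generated over Q by √193 and ∛803, so [L:Q] ≤ 2·3 = 6. Therefore [Q(√193, ∛803) : Q] = 6.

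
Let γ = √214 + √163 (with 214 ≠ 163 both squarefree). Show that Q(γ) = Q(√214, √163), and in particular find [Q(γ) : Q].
[Q(γ) : Q] = 4 (equivalently, Q(γ) = Q(√214, √163))

Obviously Q(γ) ⊆ Q(√214, √163), and [Q(√214, √163):Q] = 4 (since 214, 163 are distinct squarefree integers > 1 with 34882 not a perfect square). To show equality we compute the minimal polynomial of γ. From γ = √214 + √163: γ^2 = 214 + 2√(34882) + 163 = 377 + 2√(34882), so γ^2 - 377 = 2√(34882); squaring, (γ^2 - 377)^2 = 4·34882, i.e. γ^4 - 754γ^2 + 142129 - 139528 = 0, i.e. γ^4 - 754γ^2 + 2601 = 0. So γ is a root of x^4 - 754x^2 + 2601. This polynomial is irreducible over Q: it has no rational root (each ±√214 ± √163 is irrational), and any factorization into two quadratics over Q would force √(34882) ∈ Q (pairing opposite roots) or √214, √163 ∈ Q (other pairings), all impossible. Hence [Q(γ):Q] = 4 = [Q(√214, √163):Q], so Q(γ) = Q(√214, √163).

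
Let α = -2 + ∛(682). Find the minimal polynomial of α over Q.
m_α(x) = x^3 + 6x^2 + 12x - 674

Set β = α + 2 = ∛(682), so β^3 = 682. Then (α + 2)^3 - 682 = 0, i.e. α is a root of g(x) = (x + 2)^3 - 682 = x^3 + 6x^2 + 12x - 674. Since g(x) = h(x + 2) where h(x) = x^3 - 682, and h is irreducible over Q (because 682 is not a perfect cube, so h has no rational root, and a monic cubic with no rational root is irreducible), g is also irreducible (irreducibility is preserved under the substitution x → x + 2). Hence m_α(x) = x^3 + 6x^2 + 12x - 674.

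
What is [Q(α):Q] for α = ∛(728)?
[Q(α):Q] = 3

The minimal polynomial of α is x^3 - 728, irreducible over Q since 728 is not a perfect cube (so x^3 - 728 has no rational root). Hence [Q(α):Q] = deg(m_α) = 3.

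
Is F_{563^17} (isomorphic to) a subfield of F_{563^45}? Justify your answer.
No: F_{563^17} is not a subfield of F_{563^45}

F_{p^m} embeds in F_{p^n} iff m | n. Here 17 ∤ 45 (since 45 = 2·17 + 11 with remainder 11 ≠ 0), so F_{563^17} is not a subfield of F_{563^45}. Equivalently: if it were, the tower law would give 17 = [F_{563^17}:F_563] dividing [F_{563^45}:F_563] = 45, contradiction.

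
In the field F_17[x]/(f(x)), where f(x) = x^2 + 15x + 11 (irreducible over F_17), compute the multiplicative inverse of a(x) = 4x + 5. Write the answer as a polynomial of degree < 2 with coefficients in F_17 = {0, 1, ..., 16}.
a(x)^(-1) ≡ 10x + 10 (mod f(x))

Since f is irreducible over F_17, F_17[x]/(f) is a field and a(x) ≠ 0 has an inverse. Apply the extended Euclidean algorithm to f(x) and a(x) in F_17[x]: f(x) = (13x + 13)·a(x) + (14). The last nonzero remainder is the constant 14 = gcd(f, a) in F_17. Back-substituting through the division chain expresses 14 = s(x)·a(x) + t(x)·f(x) with s(x) ≡ 4x + 4 (mod f), so (4x + 4)·a(x) ≡ 14 (mod f). Multiplying by 14^(-1) ≡ 11 in F_17 gives a(x)^(-1) ≡ 11·(4x + 4) ≡ 10x + 10 (mod f). Check: (4x + 5)·(10x + 10) = 6x^2 + 5x + 16 ≡ 1 (mod x^2 + 15x + 11).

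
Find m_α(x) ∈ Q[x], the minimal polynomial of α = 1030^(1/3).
m_α(x) = x^3 - 1030

α satisfies α^3 = 1030, so x^3 - 1030 annihilates α. By the rational root test, a rational root p/q (in lowest terms) of x^3 - 1030 would satisfy p^3 = 1030 q^3, forcing q = 1 and p^3 = 1030; but 1030 is not a perfect cube, contradiction. A monic cubic over Q with no rational root is irreducible (any nontrivial factorization would include a linear factor). Hence x^3 - 1030 is the minimal polynomial of α, and in particular [Q(α):Q] = 3.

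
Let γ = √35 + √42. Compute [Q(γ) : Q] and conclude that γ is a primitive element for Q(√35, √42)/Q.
[Q(γ) : Q] = 4 (equivalently, Q(γ) = Q(√35, √42))

Obviously Q(γ) ⊆ Q(√35, √42), and [Q(√35, √42):Q] = 4 (since 35, 42 are distinct squarefree integers > 1 with 1470 not a perfect square). To show equality we compute the minimal polynomial of γ. From γ = √35 + √42: γ^2 = 35 + 2√(1470) + 42 = 77 + 2√(1470), so γ^2 - 77 = 2√(1470); squaring, (γ^2 - 77)^2 = 4·1470, i.e. γ^4 - 154γ^2 + 5929 - 5880 = 0, i.e. γ^4 - 154γ^2 + 49 = 0. So γ is a root of x^4 - 154x^2 + 49. This polynomial is irreducible over Q: it has no rational root (each ±√35 ± √42 is irrational), and any factorization into two quadratics over Q would force √(1470) ∈ Q (pairing opposite roots) or √35, √42 ∈ Q (other pairings), all impossible. Hence [Q(γ):Q] = 4 = [Q(√35, √42):Q], so Q(γ) = Q(√35, √42).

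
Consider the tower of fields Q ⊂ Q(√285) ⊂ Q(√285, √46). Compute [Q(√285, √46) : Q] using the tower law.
[Q(√285, √46) : Q] = 4

[Q(√285):Q] = 2 (min poly x^2 - 285, irreducible since 285 is squarefree > 1). For the top step, suppose √46 ∈ Q(√285), say √46 = c + d√285 with c, d ∈ Q. Squaring: 46 = c^2 + 285d^2 + 2cd√285. Since √285 ∉ Q this forces 2cd = 0. If d = 0 then √46 = c ∈ Q, contradicting 46 squarefree > 1. If c = 0 then 46 = 285d^2, so 285·46 = (285d)^2 is a perfect square in Q — but 285·46 = 13110 is not a perfect square (since 285 and 46 are distinct squarefree integers). Contradiction. Hence √46 ∉ Q(√285), so x^2 - 46 stays irreducible over Q(√285) and [Q(√285, √46) : Q(√285)] = 2. By the tower law, [Q(√285, √46) : Q] = 2 · 2 = 4.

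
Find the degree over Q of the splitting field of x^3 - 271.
[K : Q] = 6

The roots of x^3 - 271 are ∛271, ω∛271, ω^2∛271 where ω = e^(2πi/3) is a primitive cube root of unity, so K = Q(∛271, ω). Now [Q(∛271):Q] = 3 (since 271 is not a perfect cube, x^3 - 271 is irreducible) and [Q(ω):Q] = 2. Both 2 and 3 divide [K:Q], and [K:Q] ≤ 3·2 = 6, so [K:Q] = 6. (Equivalently: Q(∛271) ⊂ R but ω ∉ R, so [K : Q(∛271)] = 2.)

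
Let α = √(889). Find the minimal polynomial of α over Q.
m_α(x) = x^2 - 889

α satisfies α^2 - 889 = 0, so x^2 - 889 annihilates α. Since d = 889 is squarefree and ≠ 1, it is not a perfect square in Q, so x^2 - 889 has no rational root and is therefore irreducible over Q (a degree-2 polynomial over a field is irreducible iff it has no root). Hence m_α(x) = x^2 - 889.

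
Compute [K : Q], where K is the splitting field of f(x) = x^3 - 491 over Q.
[K : Q] = 6

The roots of x^3 - 491 are ∛491, ω∛491, ω^2∛491 where ω = e^(2πi/3) is a primitive cube root of unity, so K = Q(∛491, ω). Now [Q(∛491):Q] = 3 (since 491 is not a perfect cube, x^3 - 491 is irreducible) and [Q(ω):Q] = 2. Both 2 and 3 divide [K:Q], and [K:Q] ≤ 3·2 = 6, so [K:Q] = 6. (Equivalently: Q(∛491) ⊂ R but ω ∉ R, so [K : Q(∛491)] = 2.)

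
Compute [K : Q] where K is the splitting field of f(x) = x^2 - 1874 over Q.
[K : Q] = 2

f(x) = x^2 - 1874 factors as (x - √1874)(x + √1874). The splitting field is K = Q(√1874). Since 1874 is squarefree and > 1, it is not a perfect square, so x^2 - 1874 is irreducible over Q and [Q(√1874) : Q] = 2. Hence [K : Q] = 2.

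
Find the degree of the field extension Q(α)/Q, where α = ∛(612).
[Q(α):Q] = 3

The minimal polynomial of α is x^3 - 612, irreducible over Q since 612 is not a perfect cube (so x^3 - 612 has no rational root). Hence [Q(α):Q] = deg(m_α) = 3.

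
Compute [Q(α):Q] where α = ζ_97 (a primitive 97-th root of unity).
[Q(α):Q] = 96

The minimal polynomial of ζ_97 over Q is the 97-th cyclotomic polynomial Φ_97(x), which is irreducible over Q and has degree φ(97) = 96. Hence [Q(α):Q] = φ(97) = 96.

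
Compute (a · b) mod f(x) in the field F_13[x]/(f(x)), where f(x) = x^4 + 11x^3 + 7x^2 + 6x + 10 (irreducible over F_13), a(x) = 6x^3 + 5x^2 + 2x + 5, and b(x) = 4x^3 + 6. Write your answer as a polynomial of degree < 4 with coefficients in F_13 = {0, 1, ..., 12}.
a · b ≡ 12x^3 + 5x^2 + 9x + 10 (mod f(x))

Multiply in F_13[x]: a(x)·b(x) = (6x^3 + 5x^2 + 2x + 5)·(4x^3 + 6) = 11x^6 + 7x^5 + 8x^4 + 4x^3 + 4x^2 + 12x + 4. This has degree ≥ 4, so divide by f(x) over F_13: 11x^6 + 7x^5 + 8x^4 + 4x^3 + 4x^2 + 12x + 4 = (11x^2 + 3x + 2)·(x^4 + 11x^3 + 7x^2 + 6x + 10) + (12x^3 + 5x^2 + 9x + 10). Hence a·b ≡ 12x^3 + 5x^2 + 9x + 10 (mod f). (F_13[x]/(f) is a field with 13^4 = 28561 elements since f is irreducible of degree 4.)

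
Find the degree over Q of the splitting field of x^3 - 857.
[K : Q] = 6

The roots of x^3 - 857 are ∛857, ω∛857, ω^2∛857 where ω = e^(2πi/3) is a primitive cube root of unity, so K = Q(∛857, ω). Now [Q(∛857):Q] = 3 (since 857 is not a perfect cube, x^3 - 857 is irreducible) and [Q(ω):Q] = 2. Both 2 and 3 divide [K:Q], and [K:Q] ≤ 3·2 = 6, so [K:Q] = 6. (Equivalently: Q(∛857) ⊂ R but ω ∉ R, so [K : Q(∛857)] = 2.)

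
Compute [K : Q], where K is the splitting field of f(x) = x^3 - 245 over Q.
[K : Q] = 6

The roots of x^3 - 245 are ∛245, ω∛245, ω^2∛245 where ω = e^(2πi/3) is a primitive cube root of unity, so K = Q(∛245, ω). Now [Q(∛245):Q] = 3 (since 245 is not a perfect cube, x^3 - 245 is irreducible) and [Q(ω):Q] = 2. Both 2 and 3 divide [K:Q], and [K:Q] ≤ 3·2 = 6, so [K:Q] = 6. (Equivalently: Q(∛245) ⊂ R but ω ∉ R, so [K : Q(∛245)] = 2.)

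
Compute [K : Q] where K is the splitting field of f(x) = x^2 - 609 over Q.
[K : Q] = 2

f(x) = x^2 - 609 factors as (x - √609)(x + √609). The splitting field is K = Q(√609). Since 609 is squarefree and > 1, it is not a perfect square, so x^2 - 609 is irreducible over Q and [Q(√609) : Q] = 2. Hence [K : Q] = 2.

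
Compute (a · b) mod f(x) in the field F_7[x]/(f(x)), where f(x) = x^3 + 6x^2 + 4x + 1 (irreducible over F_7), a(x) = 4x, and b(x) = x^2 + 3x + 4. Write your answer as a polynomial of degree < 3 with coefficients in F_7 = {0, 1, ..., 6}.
a · b ≡ 2x^2 + 3 (mod f(x))

Multiply in F_7[x]: a(x)·b(x) = (4x)·(x^2 + 3x + 4) = 4x^3 + 5x^2 + 2x. This has degree ≥ 3, so divide by f(x) over F_7: 4x^3 + 5x^2 + 2x = (4)·(x^3 + 6x^2 + 4x + 1) + (2x^2 + 3). Hence a·b ≡ 2x^2 + 3 (mod f). (F_7[x]/(f) is a field with 7^3 = 343 elements since f is irreducible of degree 3.)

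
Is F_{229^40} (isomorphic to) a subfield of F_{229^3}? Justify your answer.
No: F_{229^40} is not a subfield of F_{229^3}

F_{p^m} embeds in F_{p^n} iff m | n. Here 40 ∤ 3 (since 3 = 0·40 + 3 with remainder 3 ≠ 0), so F_{229^40} is not a subfield of F_{229^3}. Equivalently: if it were, the tower law would give 40 = [F_{229^40}:F_229] dividing [F_{229^3}:F_229] = 3, contradiction.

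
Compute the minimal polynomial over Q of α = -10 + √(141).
m_α(x) = x^2 + 20x - 41

From α + 10 = √(141), squaring gives (α + 10)^2 = 141, i.e. α^2 + 20α + 100 = 141, so α^2 + 20α - 41 = 0. The discriminant of x^2 + 20x - 41 is (20)^2 - 4·(-41) = 400 + 164 = 564, and 4·(141) is not a perfect square in Q since 141 is squarefree and ≠ 1. Hence x^2 + 20x - 41 is irreducible over Q and is the minimal polynomial of α.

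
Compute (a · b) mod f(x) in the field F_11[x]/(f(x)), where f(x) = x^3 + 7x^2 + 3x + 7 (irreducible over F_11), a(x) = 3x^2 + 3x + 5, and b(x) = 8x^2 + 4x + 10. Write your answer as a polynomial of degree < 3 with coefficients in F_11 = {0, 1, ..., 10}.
a · b ≡ 10x^2 + 3x + 6 (mod f(x))

Multiply in F_11[x]: a(x)·b(x) = (3x^2 + 3x + 5)·(8x^2 + 4x + 10) = 2x^4 + 3x^3 + 5x^2 + 6x + 6. This has degree ≥ 3, so divide by f(x) over F_11: 2x^4 + 3x^3 + 5x^2 + 6x + 6 = (2x)·(x^3 + 7x^2 + 3x + 7) + (10x^2 + 3x + 6). Hence a·b ≡ 10x^2 + 3x + 6 (mod f). (F_11[x]/(f) is a field with 11^3 = 1331 elements since f is irreducible of degree 3.)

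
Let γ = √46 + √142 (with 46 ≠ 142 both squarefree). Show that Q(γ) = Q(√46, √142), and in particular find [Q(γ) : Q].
[Q(γ) : Q] = 4 (equivalently, Q(γ) = Q(√46, √142))

Obviously Q(γ) ⊆ Q(√46, √142), and [Q(√46, √142):Q] = 4 (since 46, 142 are distinct squarefree integers > 1 with 6532 not a perfect square). To show equality we compute the minimal polynomial of γ. From γ = √46 + √142: γ^2 = 46 + 2√(6532) + 142 = 188 + 2√(6532), so γ^2 - 188 = 2√(6532); squaring, (γ^2 - 188)^2 = 4·6532, i.e. γ^4 - 376γ^2 + 35344 - 26128 = 0, i.e. γ^4 - 376γ^2 + 9216 = 0. So γ is a root of x^4 - 376x^2 + 9216. This polynomial is irreducible over Q: it has no rational root (each ±√46 ± √142 is irrational), and any factorization into two quadratics over Q would force √(6532) ∈ Q (pairing opposite roots) or √46, √142 ∈ Q (other pairings), all impossible. Hence [Q(γ):Q] = 4 = [Q(√46, √142):Q], so Q(γ) = Q(√46, √142).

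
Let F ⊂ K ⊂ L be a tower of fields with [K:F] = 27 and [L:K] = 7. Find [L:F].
[L:F] = 189

The tower law says that for any tower of field extensions F ⊂ K ⊂ L with finite degrees, [L:F] = [L:K] · [K:F]. Here this gives [L:F] = 7 · 27 = 189.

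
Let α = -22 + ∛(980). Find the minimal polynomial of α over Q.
m_α(x) = x^3 + 66x^2 + 1452x + 9668

Set β = α + 22 = ∛(980), so β^3 = 980. Then (α + 22)^3 - 980 = 0, i.e. α is a root of g(x) = (x + 22)^3 - 980 = x^3 + 66x^2 + 1452x + 9668. Since g(x) = h(x + 22) where h(x) = x^3 - 980, and h is irreducible over Q (because 980 is not a perfect cube, so h has no rational root, and a monic cubic with no rational root is irreducible), g is also irreducible (irreducibility is preserved under the substitution x → x + 22). Hence m_α(x) = x^3 + 66x^2 + 1452x + 9668.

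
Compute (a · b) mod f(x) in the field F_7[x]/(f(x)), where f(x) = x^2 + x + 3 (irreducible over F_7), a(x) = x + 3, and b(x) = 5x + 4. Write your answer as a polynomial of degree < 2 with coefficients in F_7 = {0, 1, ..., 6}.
a · b ≡ 4 (mod f(x))

Multiply in F_7[x]: a(x)·b(x) = (x + 3)·(5x + 4) = 5x^2 + 5x + 5. This has degree ≥ 2, so divide by f(x) over F_7: 5x^2 + 5x + 5 = (5)·(x^2 + x + 3) + (4). Hence a·b ≡ 4 (mod f). (F_7[x]/(f) is a field with 7^2 = 49 elements since f is irreducible of degree 2.)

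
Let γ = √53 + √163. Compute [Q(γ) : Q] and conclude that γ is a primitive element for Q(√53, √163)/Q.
[Q(γ) : Q] = 4 (equivalently, Q(γ) = Q(√53, √163))

Obviously Q(γ) ⊆ Q(√53, √163), and [Q(√53, √163):Q] = 4 (since 53, 163 are distinct squarefree integers > 1 with 8639 not a perfect square). To show equality we compute the minimal polynomial of γ. From γ = √53 + √163: γ^2 = 53 + 2√(8639) + 163 = 216 + 2√(8639), so γ^2 - 216 = 2√(8639); squaring, (γ^2 - 216)^2 = 4·8639, i.e. γ^4 - 432γ^2 + 46656 - 34556 = 0, i.e. γ^4 - 432γ^2 + 12100 = 0. So γ is a root of x^4 - 432x^2 + 12100. This polynomial is irreducible over Q: it has no rational root (each ±√53 ± √163 is irrational), and any factorization into two quadratics over Q would force √(8639) ∈ Q (pairing opposite roots) or √53, √163 ∈ Q (other pairings), all impossible. Hence [Q(γ):Q] = 4 = [Q(√53, √163):Q], so Q(γ) = Q(√53, √163).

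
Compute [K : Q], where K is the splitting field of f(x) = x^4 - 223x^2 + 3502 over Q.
[K : Q] = 4

Solving the quadratic in x^2: x^2 = (223 ± √(223^2 - 4·3502))/2 = (223 ± √35721)/2 = (223 ± 189)/2, giving x^2 = 17 or x^2 = 206. So f(x) = (x^2 - 17)(x^2 - 206) and the roots of f are ±√17, ±√206. Hence the splitting field is K = Q(√17, √206). Since 17 and 206 are distinct squarefree integers > 1, their product 3502 is not a perfect square, so √206 ∉ Q(√17). By the tower law [K:Q] = [Q(√17,√206):Q(√17)] · [Q(√17):Q] = 2 · 2 = 4.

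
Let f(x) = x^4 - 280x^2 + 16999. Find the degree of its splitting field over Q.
[K : Q] = 4

Solving the quadratic in x^2: x^2 = (280 ± √(280^2 - 4·16999))/2 = (280 ± √10404)/2 = (280 ± 102)/2, giving x^2 = 89 or x^2 = 191. So f(x) = (x^2 - 89)(x^2 - 191) and the roots of f are ±√89, ±√191. Hence the splitting field is K = Q(√89, √191). Since 89 and 191 are distinct squarefree integers > 1, their product 16999 is not a perfect square, so √191 ∉ Q(√89). By the tower law [K:Q] = [Q(√89,√191):Q(√89)] · [Q(√89):Q] = 2 · 2 = 4.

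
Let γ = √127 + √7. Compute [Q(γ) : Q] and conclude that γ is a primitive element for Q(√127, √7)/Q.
[Q(γ) : Q] = 4 (equivalently, Q(γ) = Q(√127, √7))

Obviously Q(γ) ⊆ Q(√127, √7), and [Q(√127, √7):Q] = 4 (since 127, 7 are distinct squarefree integers > 1 with 889 not a perfect square). To show equality we compute the minimal polynomial of γ. From γ = √127 + √7: γ^2 = 127 + 2√(889) + 7 = 134 + 2√(889), so γ^2 - 134 = 2√(889); squaring, (γ^2 - 134)^2 = 4·889, i.e. γ^4 - 268γ^2 + 17956 - 3556 = 0, i.e. γ^4 - 268γ^2 + 14400 = 0. So γ is a root of x^4 - 268x^2 + 14400. This polynomial is irreducible over Q: it has no rational root (each ±√127 ± √7 is irrational), and any factorization into two quadratics over Q would force √(889) ∈ Q (pairing opposite roots) or √127, √7 ∈ Q (other pairings), all impossible. Hence [Q(γ):Q] = 4 = [Q(√127, √7):Q], so Q(γ) = Q(√127, √7).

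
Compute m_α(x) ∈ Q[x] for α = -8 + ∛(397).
m_α(x) = x^3 + 24x^2 + 192x + 115

Set β = α + 8 = ∛(397), so β^3 = 397. Then (α + 8)^3 - 397 = 0, i.e. α is a root of g(x) = (x + 8)^3 - 397 = x^3 + 24x^2 + 192x + 115. Since g(x) = h(x + 8) where h(x) = x^3 - 397, and h is irreducible over Q (because 397 is not a perfect cube, so h has no rational root, and a monic cubic with no rational root is irreducible), g is also irreducible (irreducibility is preserved under the substitution x → x + 8). Hence m_α(x) = x^3 + 24x^2 + 192x + 115.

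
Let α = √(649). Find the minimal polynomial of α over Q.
m_α(x) = x^2 - 649

α satisfies α^2 - 649 = 0, so x^2 - 649 annihilates α. Since d = 649 is squarefree and ≠ 1, it is not a perfect square in Q, so x^2 - 649 has no rational root and is therefore irreducible over Q (a degree-2 polynomial over a field is irreducible iff it has no root). Hence m_α(x) = x^2 - 649.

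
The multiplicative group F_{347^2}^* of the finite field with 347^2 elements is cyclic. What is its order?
|F_{347^2}^*| = 120408

F_{347^2} has 347^2 = 120409 elements; its multiplicative group consists of all nonzero elements, so |F_{347^2}^*| = 120409 - 1 = 120408. (It is cyclic since any finite subgroup of the multiplicative group of a field is cyclic.)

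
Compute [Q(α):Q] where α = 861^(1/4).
[Q(α):Q] = 4

α is a root of x^4 - 861. By Eisenstein's criterion at the prime p = 3 (which divides the constant term 861 but p^2 = 9 does not, since 861 is squarefree), x^4 - 861 is irreducible over Q. Hence [Q(α):Q] = 4.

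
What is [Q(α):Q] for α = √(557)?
[Q(α):Q] = 2

[Q(α):Q] equals the degree of the minimal polynomial of α. Here α^2 = 557 and x^2 - 557 is irreducible (d = 557 is squarefree, ≠ 1, hence not a square), so deg(m_α) = 2. Thus [Q(α):Q] = 2.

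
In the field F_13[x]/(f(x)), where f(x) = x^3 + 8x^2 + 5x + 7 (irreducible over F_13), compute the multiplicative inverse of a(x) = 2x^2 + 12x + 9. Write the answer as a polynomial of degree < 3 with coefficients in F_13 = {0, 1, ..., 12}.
a(x)^(-1) ≡ 11x^2 + 3x + 11 (mod f(x))

Since f is irreducible over F_13, F_13[x]/(f) is a field and a(x) ≠ 0 has an inverse. Apply the extended Euclidean algorithm to f(x) and a(x) in F_13[x]: f(x) = (7x + 1)·a(x) + (8x + 11);  a(x) = (10x + 4)·(8x + 11) + (4). The last nonzero remainder is the constant 4 = gcd(f, a) in F_13. Back-substituting through the division chain expresses 4 = s(x)·a(x) + t(x)·f(x) with s(x) ≡ 5x^2 + 12x + 5 (mod f), so (5x^2 + 12x + 5)·a(x) ≡ 4 (mod f). Multiplying by 4^(-1) ≡ 10 in F_13 gives a(x)^(-1) ≡ 10·(5x^2 + 12x + 5) ≡ 11x^2 + 3x + 11 (mod f). Check: (2x^2 + 12x + 9)·(11x^2 + 3x + 11) = 9x^4 + 8x^3 + x^2 + 3x + 8 ≡ 1 (mod x^3 + 8x^2 + 5x + 7).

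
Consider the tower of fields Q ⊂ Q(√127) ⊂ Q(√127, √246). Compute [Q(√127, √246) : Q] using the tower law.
[Q(√127, √246) : Q] = 4

[Q(√127):Q] = 2 (min poly x^2 - 127, irreducible since 127 is squarefree > 1). For the top step, suppose √246 ∈ Q(√127), say √246 = c + d√127 with c, d ∈ Q. Squaring: 246 = c^2 + 127d^2 + 2cd√127. Since √127 ∉ Q this forces 2cd = 0. If d = 0 then √246 = c ∈ Q, contradicting 246 squarefree > 1. If c = 0 then 246 = 127d^2, so 127·246 = (127d)^2 is a perfect square in Q — but 127·246 = 31242 is not a perfect square (since 127 and 246 are distinct squarefree integers). Contradiction. Hence √246 ∉ Q(√127), so x^2 - 246 stays irreducible over Q(√127) and [Q(√127, √246) : Q(√127)] = 2. By the tower law, [Q(√127, √246) : Q] = 2 · 2 = 4.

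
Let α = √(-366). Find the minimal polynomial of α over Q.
m_α(x) = x^2 + 366

α satisfies α^2 + 366 = 0, so x^2 + 366 annihilates α. Since d = -366 is squarefree and ≠ 1, it is not a perfect square in Q, so x^2 + 366 has no rational root and is therefore irreducible over Q (a degree-2 polynomial over a field is irreducible iff it has no root). Hence m_α(x) = x^2 + 366.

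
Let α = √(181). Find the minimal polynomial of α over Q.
m_α(x) = x^2 - 181

α satisfies α^2 - 181 = 0, so x^2 - 181 annihilates α. Since d = 181 is squarefree and ≠ 1, it is not a perfect square in Q, so x^2 - 181 has no rational root and is therefore irreducible over Q (a degree-2 polynomial over a field is irreducible iff it has no root). Hence m_α(x) = x^2 - 181.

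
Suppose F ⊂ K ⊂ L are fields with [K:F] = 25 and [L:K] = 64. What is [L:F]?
[L:F] = 1600

The tower law says that for any tower of field extensions F ⊂ K ⊂ L with finite degrees, [L:F] = [L:K] · [K:F]. Here this gives [L:F] = 64 · 25 = 1600.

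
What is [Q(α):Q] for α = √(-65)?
[Q(α):Q] = 2

[Q(α):Q] equals the degree of the minimal polynomial of α. Here α^2 = -65 and x^2 + 65 is irreducible (d = -65 is squarefree, ≠ 1, hence not a square), so deg(m_α) = 2. Thus [Q(α):Q] = 2.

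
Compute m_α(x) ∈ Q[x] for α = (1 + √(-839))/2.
m_α(x) = x^2 - x + 210

From 2α - 1 = √(-839), squaring gives (2α - 1)^2 = -839, i.e. 4α^2 - 4α + 1 = -839, so α^2 - α + (1 + 839)/4 = 0. Since -839 ≡ 1 (mod 4), (1 + 839)/4 = 210 ∈ Z. The polynomial x^2 - x + 210 has discriminant 1 - 4·(210) = -839, which is not a perfect square in Q (d = -839 is squarefree and ≠ 1), so x^2 - x + 210 is irreducible over Q. It is the minimal polynomial of α.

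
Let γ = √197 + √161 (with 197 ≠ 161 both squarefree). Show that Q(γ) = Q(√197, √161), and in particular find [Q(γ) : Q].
[Q(γ) : Q] = 4 (equivalently, Q(γ) = Q(√197, √161))

Obviously Q(γ) ⊆ Q(√197, √161), and [Q(√197, √161):Q] = 4 (since 197, 161 are distinct squarefree integers > 1 with 31717 not a perfect square). To show equality we compute the minimal polynomial of γ. From γ = √197 + √161: γ^2 = 197 + 2√(31717) + 161 = 358 + 2√(31717), so γ^2 - 358 = 2√(31717); squaring, (γ^2 - 358)^2 = 4·31717, i.e. γ^4 - 716γ^2 + 128164 - 126868 = 0, i.e. γ^4 - 716γ^2 + 1296 = 0. So γ is a root of x^4 - 716x^2 + 1296. This polynomial is irreducible over Q: it has no rational root (each ±√197 ± √161 is irrational), and any factorization into two quadratics over Q would force √(31717) ∈ Q (pairing opposite roots) or √197, √161 ∈ Q (other pairings), all impossible. Hence [Q(γ):Q] = 4 = [Q(√197, √161):Q], so Q(γ) = Q(√197, √161).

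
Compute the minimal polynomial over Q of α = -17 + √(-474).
m_α(x) = x^2 + 34x + 763

From α + 17 = √(-474), squaring gives (α + 17)^2 = -474, i.e. α^2 + 34α + 289 = -474, so α^2 + 34α + 763 = 0. The discriminant of x^2 + 34x + 763 is (34)^2 - 4·(763) = 1156 - 3052 = -1896, and 4·(-474) is not a perfect square in Q since -474 is squarefree and ≠ 1. Hence x^2 + 34x + 763 is irreducible over Q and is the minimal polynomial of α.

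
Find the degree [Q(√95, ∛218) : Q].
[Q(√95, ∛218) : Q] = 6

Let L = Q(√95, ∛218). Since Q(√95) ⊂ L and [Q(√95):Q] = 2, the tower law gives 2 | [L:Q]. Likewise Q(∛218) ⊂ L with [Q(∛218):Q] = 3 (because 218 is not a perfect cube), so 3 | [L:Q]. As gcd(2,3) = 1, [L:Q] is divisible by 6. Conversely L is generated over Q by √95 and ∛218, so [L:Q] ≤ 2·3 = 6. Therefore [Q(√95, ∛218) : Q] = 6.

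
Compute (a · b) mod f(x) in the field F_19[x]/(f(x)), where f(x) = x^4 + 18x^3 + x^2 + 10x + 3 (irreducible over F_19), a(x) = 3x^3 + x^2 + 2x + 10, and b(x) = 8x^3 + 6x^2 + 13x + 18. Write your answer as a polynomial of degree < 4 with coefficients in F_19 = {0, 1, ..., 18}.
a · b ≡ 13x^3 + 15x^2 + x + 14 (mod f(x))

Multiply in F_19[x]: a(x)·b(x) = (3x^3 + x^2 + 2x + 10)·(8x^3 + 6x^2 + 13x + 18) = 5x^6 + 7x^5 + 4x^4 + 7x^3 + 9x^2 + 14x + 9. This has degree ≥ 4, so divide by f(x) over F_19: 5x^6 + 7x^5 + 4x^4 + 7x^3 + 9x^2 + 14x + 9 = (5x^2 + 12x + 11)·(x^4 + 18x^3 + x^2 + 10x + 3) + (13x^3 + 15x^2 + x + 14). Hence a·b ≡ 13x^3 + 15x^2 + x + 14 (mod f). (F_19[x]/(f) is a field with 19^4 = 130321 elements since f is irreducible of degree 4.)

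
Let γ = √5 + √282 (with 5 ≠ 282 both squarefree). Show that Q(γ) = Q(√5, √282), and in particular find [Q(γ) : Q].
[Q(γ) : Q] = 4 (equivalently, Q(γ) = Q(√5, √282))

Obviously Q(γ) ⊆ Q(√5, √282), and [Q(√5, √282):Q] = 4 (since 5, 282 are distinct squarefree integers > 1 with 1410 not a perfect square). To show equality we compute the minimal polynomial of γ. From γ = √5 + √282: γ^2 = 5 + 2√(1410) + 282 = 287 + 2√(1410), so γ^2 - 287 = 2√(1410); squaring, (γ^2 - 287)^2 = 4·1410, i.e. γ^4 - 574γ^2 + 82369 - 5640 = 0, i.e. γ^4 - 574γ^2 + 76729 = 0. So γ is a root of x^4 - 574x^2 + 76729. This polynomial is irreducible over Q: it has no rational root (each ±√5 ± √282 is irrational), and any factorization into two quadratics over Q would force √(1410) ∈ Q (pairing opposite roots) or √5, √282 ∈ Q (other pairings), all impossible. Hence [Q(γ):Q] = 4 = [Q(√5, √282):Q], so Q(γ) = Q(√5, √282).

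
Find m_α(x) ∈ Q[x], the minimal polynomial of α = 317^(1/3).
m_α(x) = x^3 - 317

α satisfies α^3 = 317, so x^3 - 317 annihilates α. By the rational root test, a rational root p/q (in lowest terms) of x^3 - 317 would satisfy p^3 = 317 q^3, forcing q = 1 and p^3 = 317; but 317 is not a perfect cube, contradiction. A monic cubic over Q with no rational root is irreducible (any nontrivial factorization would include a linear factor). Hence x^3 - 317 is the minimal polynomial of α, and in particular [Q(α):Q] = 3.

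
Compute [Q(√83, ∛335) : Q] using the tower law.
[Q(√83, ∛335) : Q] = 6

Let L = Q(√83, ∛335). Since Q(√83) ⊂ L and [Q(√83):Q] = 2, the tower law gives 2 | [L:Q]. Likewise Q(∛335) ⊂ L with [Q(∛335):Q] = 3 (because 335 is not a perfect cube), so 3 | [L:Q]. As gcd(2,3) = 1, [L:Q] is divisible by 6. Conversely L is generated over Q by √83 and ∛335, so [L:Q] ≤ 2·3 = 6. Therefore [Q(√83, ∛335) : Q] = 6.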